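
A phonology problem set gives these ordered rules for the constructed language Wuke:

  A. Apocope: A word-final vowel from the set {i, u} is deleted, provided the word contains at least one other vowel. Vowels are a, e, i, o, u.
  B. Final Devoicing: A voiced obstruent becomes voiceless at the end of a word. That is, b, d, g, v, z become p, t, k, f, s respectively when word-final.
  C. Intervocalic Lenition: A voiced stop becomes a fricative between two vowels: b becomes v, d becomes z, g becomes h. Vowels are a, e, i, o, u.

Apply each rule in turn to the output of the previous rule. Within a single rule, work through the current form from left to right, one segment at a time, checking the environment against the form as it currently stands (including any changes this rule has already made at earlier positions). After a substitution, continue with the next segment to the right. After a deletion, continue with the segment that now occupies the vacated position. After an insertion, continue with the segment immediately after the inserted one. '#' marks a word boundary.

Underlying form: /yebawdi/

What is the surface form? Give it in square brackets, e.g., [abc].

A Apocope: [yebawdi] → [yebawd]
B Final Devoicing: [yebawd] → [yebawt]
C Intervocalic Lenition: [yebawt] → [yevawt]

[yevawt]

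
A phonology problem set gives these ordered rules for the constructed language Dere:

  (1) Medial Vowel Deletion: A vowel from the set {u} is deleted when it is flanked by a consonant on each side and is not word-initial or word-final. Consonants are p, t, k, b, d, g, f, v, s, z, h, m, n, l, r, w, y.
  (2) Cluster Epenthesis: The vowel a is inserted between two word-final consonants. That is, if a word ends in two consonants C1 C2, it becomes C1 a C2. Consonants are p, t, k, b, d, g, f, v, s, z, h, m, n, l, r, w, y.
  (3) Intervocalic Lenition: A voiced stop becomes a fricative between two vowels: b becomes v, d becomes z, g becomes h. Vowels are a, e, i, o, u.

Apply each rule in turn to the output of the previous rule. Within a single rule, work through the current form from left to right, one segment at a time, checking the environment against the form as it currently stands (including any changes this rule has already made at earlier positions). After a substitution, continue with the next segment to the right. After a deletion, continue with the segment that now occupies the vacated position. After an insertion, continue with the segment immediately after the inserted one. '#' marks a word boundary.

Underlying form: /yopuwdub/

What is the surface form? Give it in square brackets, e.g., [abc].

(1) Medial Vowel Deletion: [yopuwdub] → [yopwdb]
(2) Cluster Epenthesis: [yopwdb] → [yopwdab]
(3) Intervocalic Lenition: no change — [yopwdab]

[yopwdab]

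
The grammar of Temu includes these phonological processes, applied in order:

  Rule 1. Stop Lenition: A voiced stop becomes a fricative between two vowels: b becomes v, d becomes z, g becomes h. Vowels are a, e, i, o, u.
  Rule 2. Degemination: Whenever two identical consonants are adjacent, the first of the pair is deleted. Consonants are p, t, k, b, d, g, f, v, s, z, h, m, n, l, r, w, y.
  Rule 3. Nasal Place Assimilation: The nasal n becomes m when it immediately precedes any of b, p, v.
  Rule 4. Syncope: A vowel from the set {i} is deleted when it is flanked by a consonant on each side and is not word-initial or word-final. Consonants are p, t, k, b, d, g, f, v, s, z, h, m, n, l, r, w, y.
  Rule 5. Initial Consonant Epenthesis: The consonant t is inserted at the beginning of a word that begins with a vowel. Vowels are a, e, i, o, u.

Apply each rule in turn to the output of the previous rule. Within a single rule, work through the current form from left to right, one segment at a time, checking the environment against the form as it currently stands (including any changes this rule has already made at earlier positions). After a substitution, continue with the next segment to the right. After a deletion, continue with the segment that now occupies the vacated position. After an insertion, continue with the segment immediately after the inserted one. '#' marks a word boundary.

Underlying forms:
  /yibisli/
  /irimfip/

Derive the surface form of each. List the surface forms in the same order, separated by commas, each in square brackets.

/yibisli/:
  Rule 1 Stop Lenition: [yibisli] → [yivisli]
  Rule 2 Degemination: no change — [yivisli]
  Rule 3 Nasal Place Assimilation: no change — [yivisli]
  Rule 4 Syncope: [yivisli] → [yvsli]
  Rule 5 Initial Consonant Epenthesis: no change — [yvsli]
/irimfip/:
  Rule 1 Stop Lenition: no change — [irimfip]
  Rule 2 Degemination: no change — [irimfip]
  Rule 3 Nasal Place Assimilation: no change — [irimfip]
  Rule 4 Syncope: [irimfip] → [irmfp]
  Rule 5 Initial Consonant Epenthesis: [irmfp] → [tirmfp]

[yvsli], [tirmfp]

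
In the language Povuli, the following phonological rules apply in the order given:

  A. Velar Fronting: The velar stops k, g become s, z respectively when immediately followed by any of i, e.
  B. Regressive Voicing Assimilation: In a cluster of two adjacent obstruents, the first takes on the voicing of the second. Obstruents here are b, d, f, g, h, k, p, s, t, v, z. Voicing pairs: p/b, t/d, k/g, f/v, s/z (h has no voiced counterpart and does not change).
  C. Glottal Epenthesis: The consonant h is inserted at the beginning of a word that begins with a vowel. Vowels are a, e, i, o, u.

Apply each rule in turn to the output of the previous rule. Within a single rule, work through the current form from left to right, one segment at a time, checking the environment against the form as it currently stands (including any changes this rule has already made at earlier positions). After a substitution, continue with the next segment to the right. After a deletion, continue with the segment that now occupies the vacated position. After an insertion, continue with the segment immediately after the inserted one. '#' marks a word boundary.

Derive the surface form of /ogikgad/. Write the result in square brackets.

A Velar Fronting: [ogikgad] → [ozikgad]
B Regressive Voicing Assimilation: [ozikgad] → [oziggad]
C Glottal Epenthesis: [oziggad] → [hoziggad]

[hoziggad]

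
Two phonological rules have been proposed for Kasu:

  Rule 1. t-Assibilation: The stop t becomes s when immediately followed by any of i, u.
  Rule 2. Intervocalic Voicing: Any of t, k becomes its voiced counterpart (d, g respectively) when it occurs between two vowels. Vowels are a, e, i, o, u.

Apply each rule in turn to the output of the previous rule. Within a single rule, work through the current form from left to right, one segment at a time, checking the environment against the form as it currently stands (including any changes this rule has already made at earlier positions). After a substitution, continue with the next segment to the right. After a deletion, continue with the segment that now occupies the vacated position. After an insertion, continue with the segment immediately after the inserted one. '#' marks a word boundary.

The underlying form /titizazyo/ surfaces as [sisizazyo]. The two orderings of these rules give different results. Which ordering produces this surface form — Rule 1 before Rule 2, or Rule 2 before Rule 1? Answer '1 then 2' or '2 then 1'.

1 then 2

Order 1 then 2:
  1 t-Assibilation: [titizazyo] → [sisizazyo]
  2 Intervocalic Voicing: no change — [sisizazyo]
  result: [sisizazyo]
Order 2 then 1:
  2 Intervocalic Voicing: [titizazyo] → [tidizazyo]
  1 t-Assibilation: [tidizazyo] → [sidizazyo]
  result: [sidizazyo]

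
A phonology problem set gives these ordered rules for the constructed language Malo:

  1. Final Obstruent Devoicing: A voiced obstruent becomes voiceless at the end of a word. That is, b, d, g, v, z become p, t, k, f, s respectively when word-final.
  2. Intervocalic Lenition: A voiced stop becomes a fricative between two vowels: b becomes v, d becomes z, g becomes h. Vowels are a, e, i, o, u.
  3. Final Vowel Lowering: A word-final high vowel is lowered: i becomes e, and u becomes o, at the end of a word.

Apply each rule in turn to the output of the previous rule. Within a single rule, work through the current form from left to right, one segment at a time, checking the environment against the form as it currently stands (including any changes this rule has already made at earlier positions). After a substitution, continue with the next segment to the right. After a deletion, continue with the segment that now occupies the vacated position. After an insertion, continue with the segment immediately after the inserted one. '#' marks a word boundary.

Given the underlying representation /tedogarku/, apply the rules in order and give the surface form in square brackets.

[tezoharko]

1 Final Obstruent Devoicing: no change — [tedogarku]
2 Intervocalic Lenition: [tedogarku] → [tezoharku]
3 Final Vowel Lowering: [tezoharku] → [tezoharko]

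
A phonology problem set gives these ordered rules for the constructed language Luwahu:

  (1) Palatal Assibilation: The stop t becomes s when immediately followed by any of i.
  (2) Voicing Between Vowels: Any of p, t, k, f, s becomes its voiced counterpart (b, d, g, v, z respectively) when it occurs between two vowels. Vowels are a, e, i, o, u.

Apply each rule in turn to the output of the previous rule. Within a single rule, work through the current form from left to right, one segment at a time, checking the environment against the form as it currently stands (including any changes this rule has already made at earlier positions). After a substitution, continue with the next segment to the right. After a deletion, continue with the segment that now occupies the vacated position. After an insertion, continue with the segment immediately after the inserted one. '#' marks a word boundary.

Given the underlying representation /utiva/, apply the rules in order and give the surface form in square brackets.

[uziva]

(1) Palatal Assibilation: [utiva] → [usiva]
(2) Voicing Between Vowels: [usiva] → [uziva]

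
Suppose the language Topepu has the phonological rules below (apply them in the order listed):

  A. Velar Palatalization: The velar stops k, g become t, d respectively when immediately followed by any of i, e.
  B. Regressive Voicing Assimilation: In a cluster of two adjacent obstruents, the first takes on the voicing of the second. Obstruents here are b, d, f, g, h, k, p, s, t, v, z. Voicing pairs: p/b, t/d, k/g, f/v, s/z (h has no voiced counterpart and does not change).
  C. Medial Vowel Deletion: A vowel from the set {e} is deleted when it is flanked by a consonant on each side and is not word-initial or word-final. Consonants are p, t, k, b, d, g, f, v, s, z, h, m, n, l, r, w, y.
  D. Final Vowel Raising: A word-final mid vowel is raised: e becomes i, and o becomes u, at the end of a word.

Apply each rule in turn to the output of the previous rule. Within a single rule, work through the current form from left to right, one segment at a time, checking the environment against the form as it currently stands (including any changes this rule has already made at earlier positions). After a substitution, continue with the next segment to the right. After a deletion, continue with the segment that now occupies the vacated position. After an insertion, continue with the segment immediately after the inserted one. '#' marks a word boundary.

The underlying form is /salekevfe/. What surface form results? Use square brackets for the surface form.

A Velar Palatalization: [salekevfe] → [saletevfe]
B Regressive Voicing Assimilation: [saletevfe] → [saleteffe]
C Medial Vowel Deletion: [saleteffe] → [saltffe]
D Final Vowel Raising: [saltffe] → [saltffi]

[saltffi]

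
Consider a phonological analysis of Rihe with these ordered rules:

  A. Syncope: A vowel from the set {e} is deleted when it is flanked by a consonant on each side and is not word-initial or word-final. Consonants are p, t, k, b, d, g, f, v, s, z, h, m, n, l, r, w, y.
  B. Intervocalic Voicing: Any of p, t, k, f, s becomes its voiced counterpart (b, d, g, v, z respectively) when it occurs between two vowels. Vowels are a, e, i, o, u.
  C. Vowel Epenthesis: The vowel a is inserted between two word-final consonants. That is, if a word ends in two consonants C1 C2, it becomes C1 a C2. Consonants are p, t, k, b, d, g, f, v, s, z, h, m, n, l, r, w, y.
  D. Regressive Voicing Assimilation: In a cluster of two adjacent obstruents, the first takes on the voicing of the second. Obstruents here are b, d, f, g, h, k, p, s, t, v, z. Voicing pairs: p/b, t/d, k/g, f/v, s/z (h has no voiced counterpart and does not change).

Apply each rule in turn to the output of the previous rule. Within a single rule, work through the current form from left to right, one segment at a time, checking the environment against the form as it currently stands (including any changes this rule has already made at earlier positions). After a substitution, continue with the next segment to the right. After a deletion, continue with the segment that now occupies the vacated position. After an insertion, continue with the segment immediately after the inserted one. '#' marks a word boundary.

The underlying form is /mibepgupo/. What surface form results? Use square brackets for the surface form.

[mipbgubo]

A Syncope: [mibepgupo] → [mibpgupo]
B Intervocalic Voicing: [mibpgupo] → [mibpgubo]
C Vowel Epenthesis: no change — [mibpgubo]
D Regressive Voicing Assimilation: [mibpgubo] → [mipbgubo]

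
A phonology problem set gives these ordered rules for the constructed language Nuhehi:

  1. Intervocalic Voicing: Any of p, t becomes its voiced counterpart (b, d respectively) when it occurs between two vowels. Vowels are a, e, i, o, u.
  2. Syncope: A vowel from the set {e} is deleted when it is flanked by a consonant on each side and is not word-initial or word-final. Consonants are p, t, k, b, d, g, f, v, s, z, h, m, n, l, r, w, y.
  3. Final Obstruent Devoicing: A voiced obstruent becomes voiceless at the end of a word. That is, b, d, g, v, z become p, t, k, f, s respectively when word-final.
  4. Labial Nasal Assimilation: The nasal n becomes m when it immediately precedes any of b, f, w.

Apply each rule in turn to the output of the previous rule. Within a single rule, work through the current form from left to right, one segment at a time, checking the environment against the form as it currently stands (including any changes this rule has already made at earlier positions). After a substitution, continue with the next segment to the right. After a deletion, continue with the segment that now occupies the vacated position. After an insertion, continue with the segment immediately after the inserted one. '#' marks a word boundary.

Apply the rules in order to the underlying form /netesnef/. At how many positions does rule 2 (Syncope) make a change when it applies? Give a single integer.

1 Intervocalic Voicing: [netesnef] → [nedesnef]
2 Syncope: [nedesnef] → [ndsnf]
3 Final Obstruent Devoicing: no change — [ndsnf]
4 Labial Nasal Assimilation: [ndsnf] → [ndsmf]
Rule 2 changed 3 position(s).

3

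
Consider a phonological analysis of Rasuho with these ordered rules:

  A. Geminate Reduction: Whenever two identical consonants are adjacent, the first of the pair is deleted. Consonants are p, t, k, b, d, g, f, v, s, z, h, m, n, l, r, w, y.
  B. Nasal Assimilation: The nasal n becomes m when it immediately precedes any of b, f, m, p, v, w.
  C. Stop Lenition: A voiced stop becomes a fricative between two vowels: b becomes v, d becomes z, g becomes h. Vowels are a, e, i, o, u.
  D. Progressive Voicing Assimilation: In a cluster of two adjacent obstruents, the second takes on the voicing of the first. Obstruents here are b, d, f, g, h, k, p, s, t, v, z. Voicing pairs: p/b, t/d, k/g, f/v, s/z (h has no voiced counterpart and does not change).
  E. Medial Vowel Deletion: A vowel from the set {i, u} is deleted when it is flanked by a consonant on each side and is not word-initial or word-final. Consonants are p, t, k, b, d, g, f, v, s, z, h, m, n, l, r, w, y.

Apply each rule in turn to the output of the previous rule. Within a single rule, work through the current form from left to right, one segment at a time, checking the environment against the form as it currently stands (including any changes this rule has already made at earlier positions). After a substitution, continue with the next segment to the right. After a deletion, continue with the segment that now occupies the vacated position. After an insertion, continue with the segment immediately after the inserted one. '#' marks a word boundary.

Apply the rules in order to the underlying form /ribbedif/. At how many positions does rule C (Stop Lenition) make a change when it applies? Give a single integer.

2

A Geminate Reduction: [ribbedif] → [ribedif]
B Nasal Assimilation: no change — [ribedif]
C Stop Lenition: [ribedif] → [rivezif]
D Progressive Voicing Assimilation: no change — [rivezif]
E Medial Vowel Deletion: [rivezif] → [rvezf]
Rule C changed 2 position(s).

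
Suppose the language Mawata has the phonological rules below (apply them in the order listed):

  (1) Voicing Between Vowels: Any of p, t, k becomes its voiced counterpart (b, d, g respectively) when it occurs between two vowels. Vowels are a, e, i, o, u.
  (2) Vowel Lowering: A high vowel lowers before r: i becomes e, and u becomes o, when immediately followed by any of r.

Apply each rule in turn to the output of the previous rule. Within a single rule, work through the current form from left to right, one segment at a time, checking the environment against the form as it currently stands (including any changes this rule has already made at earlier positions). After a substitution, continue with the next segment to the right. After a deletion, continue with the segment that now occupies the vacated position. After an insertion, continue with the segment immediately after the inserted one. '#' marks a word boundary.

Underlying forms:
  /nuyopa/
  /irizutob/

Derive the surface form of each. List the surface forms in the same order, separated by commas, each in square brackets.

/nuyopa/:
  (1) Voicing Between Vowels: [nuyopa] → [nuyoba]
  (2) Vowel Lowering: no change — [nuyoba]
/irizutob/:
  (1) Voicing Between Vowels: [irizutob] → [irizudob]
  (2) Vowel Lowering: [irizudob] → [erizudob]

[nuyoba], [erizudob]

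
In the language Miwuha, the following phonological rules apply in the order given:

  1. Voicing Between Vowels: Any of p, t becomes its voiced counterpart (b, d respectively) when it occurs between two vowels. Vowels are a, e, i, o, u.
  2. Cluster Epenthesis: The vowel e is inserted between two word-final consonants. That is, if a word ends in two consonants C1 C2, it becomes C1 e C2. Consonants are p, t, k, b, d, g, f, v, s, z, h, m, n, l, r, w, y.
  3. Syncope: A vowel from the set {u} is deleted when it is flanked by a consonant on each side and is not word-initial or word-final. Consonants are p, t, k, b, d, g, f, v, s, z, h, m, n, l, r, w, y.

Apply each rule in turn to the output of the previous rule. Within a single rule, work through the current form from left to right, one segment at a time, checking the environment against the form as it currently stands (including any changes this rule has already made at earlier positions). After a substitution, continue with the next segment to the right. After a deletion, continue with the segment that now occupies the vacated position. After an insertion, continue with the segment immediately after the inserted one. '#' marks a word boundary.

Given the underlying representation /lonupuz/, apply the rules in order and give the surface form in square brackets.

[lonbz]

1 Voicing Between Vowels: [lonupuz] → [lonubuz]
2 Cluster Epenthesis: no change — [lonubuz]
3 Syncope: [lonubuz] → [lonbz]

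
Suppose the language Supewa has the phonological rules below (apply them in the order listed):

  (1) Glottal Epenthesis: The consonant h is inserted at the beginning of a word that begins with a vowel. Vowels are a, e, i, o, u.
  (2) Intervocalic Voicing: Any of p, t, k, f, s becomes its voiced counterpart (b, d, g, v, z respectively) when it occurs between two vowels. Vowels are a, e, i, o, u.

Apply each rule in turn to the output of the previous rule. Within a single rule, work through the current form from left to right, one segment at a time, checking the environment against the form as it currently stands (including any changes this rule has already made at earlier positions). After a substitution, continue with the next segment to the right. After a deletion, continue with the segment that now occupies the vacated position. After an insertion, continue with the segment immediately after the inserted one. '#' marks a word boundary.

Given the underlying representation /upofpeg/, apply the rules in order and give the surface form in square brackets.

(1) Glottal Epenthesis: [upofpeg] → [hupofpeg]
(2) Intervocalic Voicing: [hupofpeg] → [hubofpeg]

[hubofpeg]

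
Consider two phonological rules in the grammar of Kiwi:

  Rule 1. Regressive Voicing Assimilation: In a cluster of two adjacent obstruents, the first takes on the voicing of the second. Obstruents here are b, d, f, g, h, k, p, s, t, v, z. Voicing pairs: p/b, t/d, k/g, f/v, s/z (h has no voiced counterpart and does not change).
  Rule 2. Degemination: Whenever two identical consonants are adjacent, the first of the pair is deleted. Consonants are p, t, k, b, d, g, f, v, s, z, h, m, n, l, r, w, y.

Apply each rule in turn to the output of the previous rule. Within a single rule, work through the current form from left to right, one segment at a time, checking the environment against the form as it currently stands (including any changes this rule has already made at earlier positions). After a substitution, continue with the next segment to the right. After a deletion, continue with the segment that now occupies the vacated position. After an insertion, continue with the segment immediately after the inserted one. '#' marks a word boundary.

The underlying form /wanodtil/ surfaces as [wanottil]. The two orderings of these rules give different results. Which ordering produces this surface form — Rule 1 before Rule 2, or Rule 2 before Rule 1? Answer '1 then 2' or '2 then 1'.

2 then 1

Order 1 then 2:
  1 Regressive Voicing Assimilation: [wanodtil] → [wanottil]
  2 Degemination: [wanottil] → [wanotil]
  result: [wanotil]
Order 2 then 1:
  2 Degemination: no change — [wanodtil]
  1 Regressive Voicing Assimilation: [wanodtil] → [wanottil]
  result: [wanottil]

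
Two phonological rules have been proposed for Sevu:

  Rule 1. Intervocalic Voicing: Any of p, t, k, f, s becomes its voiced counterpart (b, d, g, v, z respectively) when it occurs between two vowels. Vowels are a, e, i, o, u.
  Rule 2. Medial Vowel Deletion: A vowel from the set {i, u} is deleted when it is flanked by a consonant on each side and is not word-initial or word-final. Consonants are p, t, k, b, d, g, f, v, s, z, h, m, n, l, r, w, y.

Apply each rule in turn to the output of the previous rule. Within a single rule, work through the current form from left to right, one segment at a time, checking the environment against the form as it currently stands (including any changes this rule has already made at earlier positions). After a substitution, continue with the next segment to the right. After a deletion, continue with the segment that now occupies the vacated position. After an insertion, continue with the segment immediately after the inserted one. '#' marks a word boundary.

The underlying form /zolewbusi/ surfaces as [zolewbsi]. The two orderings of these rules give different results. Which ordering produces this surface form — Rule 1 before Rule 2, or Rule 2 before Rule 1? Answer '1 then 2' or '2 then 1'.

Order 1 then 2:
  1 Intervocalic Voicing: [zolewbusi] → [zolewbuzi]
  2 Medial Vowel Deletion: [zolewbuzi] → [zolewbzi]
  result: [zolewbzi]
Order 2 then 1:
  2 Medial Vowel Deletion: [zolewbusi] → [zolewbsi]
  1 Intervocalic Voicing: no change — [zolewbsi]
  result: [zolewbsi]

2 then 1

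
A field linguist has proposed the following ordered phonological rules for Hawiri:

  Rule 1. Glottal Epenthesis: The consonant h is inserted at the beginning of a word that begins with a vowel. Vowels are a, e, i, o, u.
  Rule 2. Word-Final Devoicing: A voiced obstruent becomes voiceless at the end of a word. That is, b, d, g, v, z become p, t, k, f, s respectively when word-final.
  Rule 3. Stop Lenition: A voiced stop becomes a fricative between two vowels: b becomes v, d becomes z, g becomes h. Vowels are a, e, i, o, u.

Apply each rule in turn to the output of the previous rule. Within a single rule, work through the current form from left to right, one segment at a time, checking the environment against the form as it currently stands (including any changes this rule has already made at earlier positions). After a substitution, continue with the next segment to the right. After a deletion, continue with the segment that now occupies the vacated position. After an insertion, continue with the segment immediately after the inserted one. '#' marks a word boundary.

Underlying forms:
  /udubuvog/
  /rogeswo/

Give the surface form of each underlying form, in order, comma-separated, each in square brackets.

/udubuvog/:
  Rule 1 Glottal Epenthesis: [udubuvog] → [hudubuvog]
  Rule 2 Word-Final Devoicing: [hudubuvog] → [hudubuvok]
  Rule 3 Stop Lenition: [hudubuvok] → [huzuvuvok]
/rogeswo/:
  Rule 1 Glottal Epenthesis: no change — [rogeswo]
  Rule 2 Word-Final Devoicing: no change — [rogeswo]
  Rule 3 Stop Lenition: [rogeswo] → [roheswo]

[huzuvuvok], [roheswo]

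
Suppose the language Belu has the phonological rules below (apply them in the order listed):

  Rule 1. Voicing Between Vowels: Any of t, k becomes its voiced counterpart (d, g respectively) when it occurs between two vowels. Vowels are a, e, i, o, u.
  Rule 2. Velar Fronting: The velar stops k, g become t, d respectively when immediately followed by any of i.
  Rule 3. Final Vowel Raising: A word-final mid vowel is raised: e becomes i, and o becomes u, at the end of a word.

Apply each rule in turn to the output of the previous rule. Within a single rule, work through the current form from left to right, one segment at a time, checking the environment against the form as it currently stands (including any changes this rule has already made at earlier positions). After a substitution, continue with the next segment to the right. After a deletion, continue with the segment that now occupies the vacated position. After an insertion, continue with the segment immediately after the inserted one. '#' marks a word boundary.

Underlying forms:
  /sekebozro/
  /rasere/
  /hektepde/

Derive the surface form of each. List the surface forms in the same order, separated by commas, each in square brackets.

[segebozru], [raseri], [hektepdi]

/sekebozro/:
  Rule 1 Voicing Between Vowels: [sekebozro] → [segebozro]
  Rule 2 Velar Fronting: no change — [segebozro]
  Rule 3 Final Vowel Raising: [segebozro] → [segebozru]
/rasere/:
  Rule 1 Voicing Between Vowels: no change — [rasere]
  Rule 2 Velar Fronting: no change — [rasere]
  Rule 3 Final Vowel Raising: [rasere] → [raseri]
/hektepde/:
  Rule 1 Voicing Between Vowels: no change — [hektepde]
  Rule 2 Velar Fronting: no change — [hektepde]
  Rule 3 Final Vowel Raising: [hektepde] → [hektepdi]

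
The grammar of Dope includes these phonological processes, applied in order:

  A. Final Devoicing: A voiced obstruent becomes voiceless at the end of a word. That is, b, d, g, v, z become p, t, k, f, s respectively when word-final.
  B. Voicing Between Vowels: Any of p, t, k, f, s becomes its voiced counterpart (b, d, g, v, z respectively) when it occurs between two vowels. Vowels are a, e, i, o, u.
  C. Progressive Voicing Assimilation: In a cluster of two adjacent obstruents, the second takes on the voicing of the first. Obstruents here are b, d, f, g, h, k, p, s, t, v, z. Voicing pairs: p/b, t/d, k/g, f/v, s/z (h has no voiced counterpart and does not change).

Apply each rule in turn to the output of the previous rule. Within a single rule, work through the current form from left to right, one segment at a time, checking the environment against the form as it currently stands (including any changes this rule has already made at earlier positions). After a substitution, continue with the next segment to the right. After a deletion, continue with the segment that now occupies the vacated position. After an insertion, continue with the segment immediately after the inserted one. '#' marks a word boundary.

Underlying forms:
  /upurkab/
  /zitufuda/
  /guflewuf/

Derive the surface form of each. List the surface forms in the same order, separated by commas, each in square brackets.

/upurkab/:
  A Final Devoicing: [upurkab] → [upurkap]
  B Voicing Between Vowels: [upurkap] → [uburkap]
  C Progressive Voicing Assimilation: no change — [uburkap]
/zitufuda/:
  A Final Devoicing: no change — [zitufuda]
  B Voicing Between Vowels: [zitufuda] → [ziduvuda]
  C Progressive Voicing Assimilation: no change — [ziduvuda]
/guflewuf/:
  A Final Devoicing: no change — [guflewuf]
  B Voicing Between Vowels: no change — [guflewuf]
  C Progressive Voicing Assimilation: no change — [guflewuf]

[uburkap], [ziduvuda], [guflewuf]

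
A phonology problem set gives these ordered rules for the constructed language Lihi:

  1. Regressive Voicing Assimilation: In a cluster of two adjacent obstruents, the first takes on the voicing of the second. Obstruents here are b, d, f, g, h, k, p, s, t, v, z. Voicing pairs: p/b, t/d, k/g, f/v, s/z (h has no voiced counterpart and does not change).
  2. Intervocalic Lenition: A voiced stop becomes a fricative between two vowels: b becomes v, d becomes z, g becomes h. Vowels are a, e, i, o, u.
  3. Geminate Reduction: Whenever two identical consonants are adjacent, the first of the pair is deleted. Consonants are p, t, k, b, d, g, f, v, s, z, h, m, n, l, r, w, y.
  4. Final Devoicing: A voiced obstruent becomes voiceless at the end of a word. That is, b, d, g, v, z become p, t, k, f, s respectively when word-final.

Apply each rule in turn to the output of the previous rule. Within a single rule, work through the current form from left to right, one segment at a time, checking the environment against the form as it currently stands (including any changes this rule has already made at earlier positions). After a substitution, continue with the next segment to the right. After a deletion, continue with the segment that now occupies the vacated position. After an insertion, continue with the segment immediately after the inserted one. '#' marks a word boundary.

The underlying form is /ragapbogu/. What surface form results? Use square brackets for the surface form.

[rahabohu]

1 Regressive Voicing Assimilation: [ragapbogu] → [ragabbogu]
2 Intervocalic Lenition: [ragabbogu] → [rahabbohu]
3 Geminate Reduction: [rahabbohu] → [rahabohu]
4 Final Devoicing: no change — [rahabohu]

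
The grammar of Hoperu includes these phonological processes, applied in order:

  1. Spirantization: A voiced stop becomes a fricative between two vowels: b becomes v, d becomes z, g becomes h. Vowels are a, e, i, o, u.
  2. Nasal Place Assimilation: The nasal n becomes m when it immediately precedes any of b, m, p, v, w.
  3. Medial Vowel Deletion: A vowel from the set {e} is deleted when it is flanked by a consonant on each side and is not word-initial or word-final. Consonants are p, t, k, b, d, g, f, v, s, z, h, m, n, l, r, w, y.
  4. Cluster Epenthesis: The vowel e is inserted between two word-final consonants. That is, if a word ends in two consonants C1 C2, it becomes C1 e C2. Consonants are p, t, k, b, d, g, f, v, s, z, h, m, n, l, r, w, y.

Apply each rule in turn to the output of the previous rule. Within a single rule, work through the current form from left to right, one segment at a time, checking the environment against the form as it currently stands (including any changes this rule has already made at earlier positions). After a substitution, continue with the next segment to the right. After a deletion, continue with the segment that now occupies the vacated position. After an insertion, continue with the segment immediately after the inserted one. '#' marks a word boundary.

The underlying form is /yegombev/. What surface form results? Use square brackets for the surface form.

[yhombev]

1 Spirantization: [yegombev] → [yehombev]
2 Nasal Place Assimilation: no change — [yehombev]
3 Medial Vowel Deletion: [yehombev] → [yhombv]
4 Cluster Epenthesis: [yhombv] → [yhombev]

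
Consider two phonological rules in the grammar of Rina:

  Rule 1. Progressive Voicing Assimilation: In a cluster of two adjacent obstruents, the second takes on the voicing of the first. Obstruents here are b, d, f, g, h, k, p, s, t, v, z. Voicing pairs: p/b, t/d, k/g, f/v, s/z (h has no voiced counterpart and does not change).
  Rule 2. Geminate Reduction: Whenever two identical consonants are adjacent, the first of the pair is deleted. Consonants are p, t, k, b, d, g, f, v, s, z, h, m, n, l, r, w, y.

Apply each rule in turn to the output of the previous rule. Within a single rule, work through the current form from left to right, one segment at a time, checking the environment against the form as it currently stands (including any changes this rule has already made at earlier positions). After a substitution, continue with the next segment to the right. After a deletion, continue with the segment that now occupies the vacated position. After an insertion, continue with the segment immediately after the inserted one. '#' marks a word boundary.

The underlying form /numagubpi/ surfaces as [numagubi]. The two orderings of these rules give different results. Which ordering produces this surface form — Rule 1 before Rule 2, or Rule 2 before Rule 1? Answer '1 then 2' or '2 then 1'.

Order 1 then 2:
  1 Progressive Voicing Assimilation: [numagubpi] → [numagubbi]
  2 Geminate Reduction: [numagubbi] → [numagubi]
  result: [numagubi]
Order 2 then 1:
  2 Geminate Reduction: no change — [numagubpi]
  1 Progressive Voicing Assimilation: [numagubpi] → [numagubbi]
  result: [numagubbi]

1 then 2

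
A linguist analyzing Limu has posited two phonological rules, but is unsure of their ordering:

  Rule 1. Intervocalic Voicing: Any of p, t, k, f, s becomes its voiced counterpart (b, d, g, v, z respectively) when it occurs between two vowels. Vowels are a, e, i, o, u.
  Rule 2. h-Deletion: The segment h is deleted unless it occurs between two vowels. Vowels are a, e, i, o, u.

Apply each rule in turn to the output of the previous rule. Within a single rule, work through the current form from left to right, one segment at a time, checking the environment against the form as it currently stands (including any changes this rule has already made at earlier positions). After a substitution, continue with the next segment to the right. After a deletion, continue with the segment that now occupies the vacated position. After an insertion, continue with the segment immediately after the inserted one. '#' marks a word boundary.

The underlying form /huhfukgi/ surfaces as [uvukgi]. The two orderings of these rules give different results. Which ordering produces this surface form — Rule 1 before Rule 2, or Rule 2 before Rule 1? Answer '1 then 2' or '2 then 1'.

Order 1 then 2:
  1 Intervocalic Voicing: no change — [huhfukgi]
  2 h-Deletion: [huhfukgi] → [ufukgi]
  result: [ufukgi]
Order 2 then 1:
  2 h-Deletion: [huhfukgi] → [ufukgi]
  1 Intervocalic Voicing: [ufukgi] → [uvukgi]
  result: [uvukgi]

2 then 1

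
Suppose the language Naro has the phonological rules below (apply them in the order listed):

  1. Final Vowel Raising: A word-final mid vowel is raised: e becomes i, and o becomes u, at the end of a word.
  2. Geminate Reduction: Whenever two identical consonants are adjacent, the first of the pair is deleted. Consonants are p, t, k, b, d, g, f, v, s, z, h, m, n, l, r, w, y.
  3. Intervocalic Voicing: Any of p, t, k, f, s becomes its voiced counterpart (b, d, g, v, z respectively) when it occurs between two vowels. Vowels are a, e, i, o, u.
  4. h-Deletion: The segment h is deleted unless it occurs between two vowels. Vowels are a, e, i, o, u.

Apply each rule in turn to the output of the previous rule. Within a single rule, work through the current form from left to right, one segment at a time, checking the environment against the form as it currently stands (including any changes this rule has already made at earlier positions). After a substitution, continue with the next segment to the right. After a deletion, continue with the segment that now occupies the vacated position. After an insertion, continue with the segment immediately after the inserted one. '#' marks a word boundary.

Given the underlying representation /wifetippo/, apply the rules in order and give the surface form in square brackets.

[wivedibu]

1 Final Vowel Raising: [wifetippo] → [wifetippu]
2 Geminate Reduction: [wifetippu] → [wifetipu]
3 Intervocalic Voicing: [wifetipu] → [wivedibu]
4 h-Deletion: no change — [wivedibu]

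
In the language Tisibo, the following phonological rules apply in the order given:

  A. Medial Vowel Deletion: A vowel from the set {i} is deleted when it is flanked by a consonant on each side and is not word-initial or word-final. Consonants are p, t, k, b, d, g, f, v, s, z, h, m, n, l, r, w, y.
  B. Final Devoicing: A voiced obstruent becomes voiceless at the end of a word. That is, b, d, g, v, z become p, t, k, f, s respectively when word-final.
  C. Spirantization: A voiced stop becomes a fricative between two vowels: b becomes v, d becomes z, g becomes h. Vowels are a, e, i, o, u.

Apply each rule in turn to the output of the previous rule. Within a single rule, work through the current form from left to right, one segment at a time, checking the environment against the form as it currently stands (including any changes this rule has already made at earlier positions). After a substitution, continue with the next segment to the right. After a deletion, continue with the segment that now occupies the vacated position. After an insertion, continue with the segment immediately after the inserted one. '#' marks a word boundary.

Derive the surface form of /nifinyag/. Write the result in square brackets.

[nfnyak]

A Medial Vowel Deletion: [nifinyag] → [nfnyag]
B Final Devoicing: [nfnyag] → [nfnyak]
C Spirantization: no change — [nfnyak]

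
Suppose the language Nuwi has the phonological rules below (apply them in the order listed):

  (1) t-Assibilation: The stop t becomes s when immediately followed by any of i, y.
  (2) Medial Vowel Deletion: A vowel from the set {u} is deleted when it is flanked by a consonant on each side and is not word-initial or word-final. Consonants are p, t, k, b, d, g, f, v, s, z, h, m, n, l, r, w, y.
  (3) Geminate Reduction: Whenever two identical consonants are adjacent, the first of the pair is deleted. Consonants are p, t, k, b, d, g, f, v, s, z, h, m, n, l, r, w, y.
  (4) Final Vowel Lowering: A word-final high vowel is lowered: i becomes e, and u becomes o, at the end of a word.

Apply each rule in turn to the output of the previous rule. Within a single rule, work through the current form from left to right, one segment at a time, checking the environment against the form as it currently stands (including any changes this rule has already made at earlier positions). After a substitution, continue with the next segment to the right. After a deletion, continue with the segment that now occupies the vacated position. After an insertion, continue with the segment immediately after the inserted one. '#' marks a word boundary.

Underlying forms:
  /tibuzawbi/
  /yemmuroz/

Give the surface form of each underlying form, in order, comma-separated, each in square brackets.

/tibuzawbi/:
  (1) t-Assibilation: [tibuzawbi] → [sibuzawbi]
  (2) Medial Vowel Deletion: [sibuzawbi] → [sibzawbi]
  (3) Geminate Reduction: no change — [sibzawbi]
  (4) Final Vowel Lowering: [sibzawbi] → [sibzawbe]
/yemmuroz/:
  (1) t-Assibilation: no change — [yemmuroz]
  (2) Medial Vowel Deletion: [yemmuroz] → [yemmroz]
  (3) Geminate Reduction: [yemmroz] → [yemroz]
  (4) Final Vowel Lowering: no change — [yemroz]

[sibzawbe], [yemroz]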